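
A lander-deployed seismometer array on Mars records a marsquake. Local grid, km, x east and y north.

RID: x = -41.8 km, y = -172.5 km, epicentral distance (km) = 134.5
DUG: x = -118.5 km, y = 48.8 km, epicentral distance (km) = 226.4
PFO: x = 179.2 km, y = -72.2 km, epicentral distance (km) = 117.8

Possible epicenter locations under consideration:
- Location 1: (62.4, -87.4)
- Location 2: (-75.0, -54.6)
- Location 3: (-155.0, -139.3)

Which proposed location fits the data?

For each candidate, compare |candidate − station| to the reported distance:
Location 1: residuals RID 0.0, DUG 0.0, PFO 0.0 → max 0.0 km
Location 2: residuals RID 12.0, DUG 114.2, PFO 137.0 → max 137.0 km
Location 3: residuals RID 16.5, DUG 34.8, PFO 223.1 → max 223.1 km
Only Location 1 has all residuals ≈ 0.

Location 1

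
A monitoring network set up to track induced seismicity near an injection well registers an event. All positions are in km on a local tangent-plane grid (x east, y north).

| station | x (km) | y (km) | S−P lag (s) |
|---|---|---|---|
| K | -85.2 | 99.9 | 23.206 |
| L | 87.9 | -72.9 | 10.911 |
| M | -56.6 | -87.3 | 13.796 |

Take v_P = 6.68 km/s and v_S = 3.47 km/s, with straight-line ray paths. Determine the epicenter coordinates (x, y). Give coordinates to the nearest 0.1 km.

23.3 km east, -27.8 km north

Distance from S−P lag: d = Δt · v_P v_S / (v_P − v_S) = Δt · (6.68·3.47)/(6.68−3.47) ≈ 7.2211·Δt.
So d_K = 167.57, d_L = 78.79, d_M = 99.62 km.
Circle about each station: (x + 85.2)² + (y − 99.9)² = 167.57²; (x − 87.9)² + (y + 72.9)² = 78.79²; (x + 56.6)² + (y + 87.3)² = 99.62².
Subtracting the K equation from the L and M equations removes the quadratic terms:
346.2 x − 345.6 y = 17673.61
57.2 x − 374.4 y = 11741.36
Solving the 2×2 system: x ≈ 23.3, y ≈ -27.8 km.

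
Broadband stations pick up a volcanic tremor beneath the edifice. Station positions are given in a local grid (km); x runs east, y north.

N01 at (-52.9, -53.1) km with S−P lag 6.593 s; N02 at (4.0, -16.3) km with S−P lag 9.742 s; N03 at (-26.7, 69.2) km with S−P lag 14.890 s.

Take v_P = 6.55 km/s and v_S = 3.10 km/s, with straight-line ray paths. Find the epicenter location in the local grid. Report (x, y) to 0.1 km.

Distance from S−P lag: d = Δt · v_P v_S / (v_P − v_S) = Δt · (6.55·3.10)/(6.55−3.10) ≈ 5.8855·Δt.
So d_N01 = 38.80, d_N02 = 57.34, d_N03 = 87.64 km.
Circle about each station: (x + 52.9)² + (y + 53.1)² = 38.80²; (x − 4.0)² + (y + 16.3)² = 57.34²; (x + 26.7)² + (y − 69.2)² = 87.64².
Subtracting the N01 equation from the N02 and N03 equations removes the quadratic terms:
113.8 x + 73.6 y = -7118.77
52.4 x + 244.6 y = -6291.82
Solving the 2×2 system: x ≈ -53.3, y ≈ -14.3 km.
Check against N01 (with the unrounded x, y): √((x + 52.9)²+(y + 53.1)²) = 38.80 ≈ 38.80 km. ✓

-53.3 km east, -14.3 km north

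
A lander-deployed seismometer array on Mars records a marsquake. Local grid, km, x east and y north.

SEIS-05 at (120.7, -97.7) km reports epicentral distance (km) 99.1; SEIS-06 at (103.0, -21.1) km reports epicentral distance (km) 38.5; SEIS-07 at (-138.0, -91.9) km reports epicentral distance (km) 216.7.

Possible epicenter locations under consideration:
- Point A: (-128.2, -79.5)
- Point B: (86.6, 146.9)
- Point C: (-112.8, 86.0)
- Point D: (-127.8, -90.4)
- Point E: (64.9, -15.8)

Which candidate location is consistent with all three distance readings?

For each candidate, compare |candidate − station| to the reported distance:
Point A: residuals SEIS-05 150.5, SEIS-06 200.0, SEIS-07 200.9 → max 200.9 km
Point B: residuals SEIS-05 147.9, SEIS-06 130.3, SEIS-07 111.1 → max 147.9 km
Point C: residuals SEIS-05 198.0, SEIS-06 202.4, SEIS-07 37.0 → max 202.4 km
Point D: residuals SEIS-05 149.5, SEIS-06 202.5, SEIS-07 206.4 → max 206.4 km
Point E: residuals SEIS-05 0.0, SEIS-06 0.0, SEIS-07 0.0 → max 0.0 km
Only Point E has all residuals ≈ 0.

Point E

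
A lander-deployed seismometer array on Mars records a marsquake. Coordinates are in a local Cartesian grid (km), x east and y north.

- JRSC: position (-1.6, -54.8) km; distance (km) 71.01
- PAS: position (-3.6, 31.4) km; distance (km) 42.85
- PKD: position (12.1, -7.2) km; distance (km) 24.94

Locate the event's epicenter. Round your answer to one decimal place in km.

Circle about each station: (x + 1.6)² + (y + 54.8)² = 71.01²; (x + 3.6)² + (y − 31.4)² = 42.85²; (x − 12.1)² + (y + 7.2)² = 24.94².
Subtracting the JRSC equation from the PAS and PKD equations removes the quadratic terms:
-4.0 x + 172.4 y = 1199.62
27.4 x + 95.2 y = 1613.07
Solving the 2×2 system: x ≈ 32.1, y ≈ 7.7 km.
Check against JRSC (with the unrounded x, y): √((x + 1.6)²+(y + 54.8)²) = 71.01 ≈ 71.01 km. ✓

x ≈ 32.1 km, y ≈ 7.7 km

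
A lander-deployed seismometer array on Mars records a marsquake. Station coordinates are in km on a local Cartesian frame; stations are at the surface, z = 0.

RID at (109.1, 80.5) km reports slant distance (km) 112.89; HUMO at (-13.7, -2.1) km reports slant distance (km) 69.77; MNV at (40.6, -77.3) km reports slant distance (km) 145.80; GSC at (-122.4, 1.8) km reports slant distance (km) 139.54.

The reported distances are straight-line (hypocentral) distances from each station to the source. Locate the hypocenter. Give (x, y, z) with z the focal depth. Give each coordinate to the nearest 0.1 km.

Each station gives a sphere (x−x_i)² + (y−y_i)² + z² = d_i² (stations at z=0).
Subtracting the RID sphere from HUMO and MNV: z² cancels, leaving linear equations in x and y:
-245.6 x − 165.2 y = -10314.66
-137.0 x − 315.6 y = -19272.90
Solving: x ≈ 1.301, y ≈ 60.503 km (keep extra digits for the depth step; rounded: 1.3, 60.5).
Then from the RID sphere: z² = 112.89² − (x − 109.1)² − (y − 80.5)² with x = 1.301, y = 60.503, so z ≈ 26.901 ≈ 26.9 km.

(1.3, 60.5, 26.9)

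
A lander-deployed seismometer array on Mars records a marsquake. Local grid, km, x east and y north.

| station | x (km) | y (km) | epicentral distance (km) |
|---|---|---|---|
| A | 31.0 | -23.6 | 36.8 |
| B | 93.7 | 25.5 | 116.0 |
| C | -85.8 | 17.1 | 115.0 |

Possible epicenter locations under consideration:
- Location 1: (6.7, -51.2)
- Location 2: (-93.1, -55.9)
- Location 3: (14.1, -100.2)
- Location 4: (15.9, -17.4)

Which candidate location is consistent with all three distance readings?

Location 1

For each candidate, compare |candidate − station| to the reported distance:
Location 1: residuals A 0.0, B 0.0, C 0.0 → max 0.0 km
Location 2: residuals A 91.4, B 87.8, C 41.6 → max 91.4 km
Location 3: residuals A 41.6, B 32.8, C 39.1 → max 41.6 km
Location 4: residuals A 20.5, B 27.2, C 7.6 → max 27.2 km
Only Location 1 has all residuals ≈ 0.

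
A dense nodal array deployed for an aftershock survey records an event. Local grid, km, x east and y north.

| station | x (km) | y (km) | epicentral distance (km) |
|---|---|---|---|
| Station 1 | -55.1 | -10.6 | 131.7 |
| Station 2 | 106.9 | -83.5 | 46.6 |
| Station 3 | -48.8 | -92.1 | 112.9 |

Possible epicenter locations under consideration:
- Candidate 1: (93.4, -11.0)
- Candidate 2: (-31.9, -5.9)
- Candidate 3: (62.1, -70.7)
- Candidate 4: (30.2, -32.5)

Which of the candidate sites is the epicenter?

For each candidate, compare |candidate − station| to the reported distance:
Candidate 1: residuals Station 1 16.8, Station 2 27.1, Station 3 50.8 → max 50.8 km
Candidate 2: residuals Station 1 108.0, Station 2 112.4, Station 3 25.1 → max 112.4 km
Candidate 3: residuals Station 1 0.0, Station 2 0.0, Station 3 0.0 → max 0.0 km
Candidate 4: residuals Station 1 43.6, Station 2 45.5, Station 3 13.9 → max 45.5 km
Only Candidate 3 has all residuals ≈ 0.

Candidate 3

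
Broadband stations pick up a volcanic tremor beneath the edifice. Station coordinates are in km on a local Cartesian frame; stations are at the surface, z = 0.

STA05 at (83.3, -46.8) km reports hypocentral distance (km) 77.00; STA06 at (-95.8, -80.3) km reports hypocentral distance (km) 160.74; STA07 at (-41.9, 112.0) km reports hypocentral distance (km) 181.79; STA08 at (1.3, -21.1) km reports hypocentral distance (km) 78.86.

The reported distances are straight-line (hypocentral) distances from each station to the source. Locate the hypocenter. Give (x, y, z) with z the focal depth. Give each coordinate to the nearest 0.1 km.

Each station gives a sphere (x−x_i)² + (y−y_i)² + z² = d_i² (stations at z=0).
Subtracting the STA05 sphere from STA06 and STA07: z² cancels, leaving linear equations in x and y:
-358.2 x − 67.0 y = -13411.75
-250.4 x + 317.6 y = -21948.12
Solving: x ≈ 43.895, y ≈ -34.499 km (keep extra digits for the depth step; rounded: 43.9, -34.5).
Then from the STA05 sphere: z² = 77.00² − (x − 83.3)² − (y + 46.8)² with x = 43.895, y = -34.499, so z ≈ 64.999 ≈ 65.0 km.
Check against STA08 (with the unrounded solution): distance 78.86 ≈ 78.86 km. ✓

(43.9, -34.5, 65.0)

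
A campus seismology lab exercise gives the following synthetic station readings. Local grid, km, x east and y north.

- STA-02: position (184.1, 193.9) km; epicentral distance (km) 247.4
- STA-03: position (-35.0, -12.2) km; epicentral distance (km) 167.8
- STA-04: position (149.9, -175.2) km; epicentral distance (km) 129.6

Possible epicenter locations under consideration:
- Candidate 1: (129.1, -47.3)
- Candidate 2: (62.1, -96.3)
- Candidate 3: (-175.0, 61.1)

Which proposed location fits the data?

Candidate 1

For each candidate, compare |candidate − station| to the reported distance:
Candidate 1: residuals STA-02 0.0, STA-03 0.0, STA-04 0.0 → max 0.0 km
Candidate 2: residuals STA-02 67.4, STA-03 39.3, STA-04 11.6 → max 67.4 km
Candidate 3: residuals STA-02 135.5, STA-03 9.8, STA-04 272.1 → max 272.1 km
Only Candidate 1 has all residuals ≈ 0.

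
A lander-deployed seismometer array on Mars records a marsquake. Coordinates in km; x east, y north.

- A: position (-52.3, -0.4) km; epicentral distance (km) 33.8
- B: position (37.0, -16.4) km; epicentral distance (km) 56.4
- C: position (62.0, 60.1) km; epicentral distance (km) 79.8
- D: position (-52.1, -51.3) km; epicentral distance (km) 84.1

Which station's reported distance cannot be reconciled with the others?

Solve using three stations at a time. Using B, C, D (subtract circle equations pairwise → linear system) gives (x, y) ≈ (-6.5, 19.3).
Distances from that point to each station vs reported:
  A: calculated 49.8 vs reported 33.8 → residual 16.0 km
  B: calculated 56.3 vs reported 56.4 → residual 0.1 km
  C: calculated 79.7 vs reported 79.8 → residual 0.1 km
  D: calculated 84.1 vs reported 84.1 → residual 0.0 km
B, C, D are mutually consistent (residuals ≈ 0); A is off by 16.0 km.

A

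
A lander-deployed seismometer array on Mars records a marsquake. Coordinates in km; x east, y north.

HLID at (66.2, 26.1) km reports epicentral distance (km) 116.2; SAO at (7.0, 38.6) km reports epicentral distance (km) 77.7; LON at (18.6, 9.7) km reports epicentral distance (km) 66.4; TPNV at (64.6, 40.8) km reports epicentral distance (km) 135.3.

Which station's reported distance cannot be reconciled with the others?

TPNV

Solve using three stations at a time. Using HLID, SAO, LON (subtract circle equations pairwise → linear system) gives (x, y) ≈ (-38.5, -24.6).
Distances from that point to each station vs reported:
  HLID: calculated 116.3 vs reported 116.2 → residual 0.1 km
  SAO: calculated 77.9 vs reported 77.7 → residual 0.2 km
  LON: calculated 66.6 vs reported 66.4 → residual 0.2 km
  TPNV: calculated 122.1 vs reported 135.3 → residual 13.2 km
HLID, SAO, LON are mutually consistent (residuals ≈ 0); TPNV is off by 13.2 km.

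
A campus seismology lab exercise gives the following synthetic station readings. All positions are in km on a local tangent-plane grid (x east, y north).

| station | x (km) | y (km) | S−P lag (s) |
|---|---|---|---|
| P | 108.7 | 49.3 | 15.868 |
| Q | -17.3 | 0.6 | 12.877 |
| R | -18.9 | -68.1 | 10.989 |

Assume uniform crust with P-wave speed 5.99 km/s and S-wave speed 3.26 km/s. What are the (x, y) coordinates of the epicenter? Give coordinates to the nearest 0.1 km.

(58.1, -52.3)

Distance from S−P lag: d = Δt · v_P v_S / (v_P − v_S) = Δt · (5.99·3.26)/(5.99−3.26) ≈ 7.1529·Δt.
So d_P = 113.50, d_Q = 92.11, d_R = 78.60 km.
Circle about each station: (x − 108.7)² + (y − 49.3)² = 113.50²; (x + 17.3)² + (y − 0.6)² = 92.11²; (x + 18.9)² + (y + 68.1)² = 78.60².
Subtracting the P equation from the Q and R equations removes the quadratic terms:
-252.0 x − 97.4 y = -9548.53
-255.2 x − 234.8 y = -2547.07
Solving the 2×2 system: x ≈ 58.1, y ≈ -52.3 km.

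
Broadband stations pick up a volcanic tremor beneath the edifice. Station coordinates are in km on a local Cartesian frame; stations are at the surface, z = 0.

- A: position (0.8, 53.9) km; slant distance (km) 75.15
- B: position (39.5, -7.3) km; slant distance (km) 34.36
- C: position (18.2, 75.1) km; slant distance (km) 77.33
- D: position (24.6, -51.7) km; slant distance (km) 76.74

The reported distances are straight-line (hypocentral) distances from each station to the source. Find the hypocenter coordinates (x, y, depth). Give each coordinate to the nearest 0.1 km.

Each station gives a sphere (x−x_i)² + (y−y_i)² + z² = d_i² (stations at z=0).
Subtracting the A sphere from B and C: z² cancels, leaving linear equations in x and y:
77.4 x − 122.4 y = 3174.60
34.8 x + 42.4 y = 2732.99
Solving: x ≈ 62.207, y ≈ 13.401 km (keep extra digits for the depth step; rounded: 62.2, 13.4).
Then from the A sphere: z² = 75.15² − (x − 0.8)² − (y − 53.9)² with x = 62.207, y = 13.401, so z ≈ 15.380 ≈ 15.4 km.

(62.2, 13.4, 15.4)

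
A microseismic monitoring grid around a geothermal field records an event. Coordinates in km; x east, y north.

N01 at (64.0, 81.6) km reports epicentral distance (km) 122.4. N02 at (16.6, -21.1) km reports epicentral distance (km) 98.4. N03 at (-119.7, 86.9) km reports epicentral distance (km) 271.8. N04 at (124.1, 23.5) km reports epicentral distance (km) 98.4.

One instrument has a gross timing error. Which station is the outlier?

Solve using three stations at a time. Using N02, N03, N04 (subtract circle equations pairwise → linear system) gives (x, y) ≈ (100.8, -72.1).
Distances from that point to each station vs reported:
  N01: calculated 158.0 vs reported 122.4 → residual 35.6 km
  N02: calculated 98.4 vs reported 98.4 → residual 0.0 km
  N03: calculated 271.8 vs reported 271.8 → residual 0.0 km
  N04: calculated 98.4 vs reported 98.4 → residual 0.0 km
N02, N03, N04 are mutually consistent (residuals ≈ 0); N01 is off by 35.6 km.

N01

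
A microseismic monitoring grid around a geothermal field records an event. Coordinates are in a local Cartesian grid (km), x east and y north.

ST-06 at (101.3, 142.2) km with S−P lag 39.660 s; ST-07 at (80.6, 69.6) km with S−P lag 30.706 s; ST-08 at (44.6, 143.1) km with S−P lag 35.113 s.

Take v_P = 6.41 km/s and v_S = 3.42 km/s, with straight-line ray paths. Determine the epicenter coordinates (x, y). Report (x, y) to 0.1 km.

Distance from S−P lag: d = Δt · v_P v_S / (v_P − v_S) = Δt · (6.41·3.42)/(6.41−3.42) ≈ 7.3318·Δt.
So d_ST-06 = 290.78, d_ST-07 = 225.13, d_ST-08 = 257.44 km.
Circle about each station: (x − 101.3)² + (y − 142.2)² = 290.78²; (x − 80.6)² + (y − 69.6)² = 225.13²; (x − 44.6)² + (y − 143.1)² = 257.44².
Subtracting the ST-06 equation from the ST-07 and ST-08 equations removes the quadratic terms:
-41.4 x − 145.2 y = 14727.48
-113.4 x + 1.8 y = 10261.89
Solving the 2×2 system: x ≈ -91.7, y ≈ -75.3 km.

x ≈ -91.7 km, y ≈ -75.3 km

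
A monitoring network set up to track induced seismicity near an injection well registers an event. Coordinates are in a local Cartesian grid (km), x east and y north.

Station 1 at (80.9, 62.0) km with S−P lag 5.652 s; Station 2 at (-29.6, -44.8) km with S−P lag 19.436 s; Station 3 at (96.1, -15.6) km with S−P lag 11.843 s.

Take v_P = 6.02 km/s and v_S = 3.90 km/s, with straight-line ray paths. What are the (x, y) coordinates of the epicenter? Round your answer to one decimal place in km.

Distance from S−P lag: d = Δt · v_P v_S / (v_P − v_S) = Δt · (6.02·3.90)/(6.02−3.90) ≈ 11.0745·Δt.
So d_Station 1 = 62.59, d_Station 2 = 215.24, d_Station 3 = 131.16 km.
Circle about each station: (x − 80.9)² + (y − 62.0)² = 62.59²; (x + 29.6)² + (y + 44.8)² = 215.24²; (x − 96.1)² + (y + 15.6)² = 131.16².
Subtracting the Station 1 equation from the Station 2 and Station 3 equations removes the quadratic terms:
-221.0 x − 213.6 y = -49916.36
30.4 x − 155.2 y = -14195.68
Solving the 2×2 system: x ≈ 115.6, y ≈ 114.1 km.
Check against Station 1 (with the unrounded x, y): √((x − 80.9)²+(y − 62.0)²) = 62.59 ≈ 62.59 km. ✓

x ≈ 115.6 km, y ≈ 114.1 km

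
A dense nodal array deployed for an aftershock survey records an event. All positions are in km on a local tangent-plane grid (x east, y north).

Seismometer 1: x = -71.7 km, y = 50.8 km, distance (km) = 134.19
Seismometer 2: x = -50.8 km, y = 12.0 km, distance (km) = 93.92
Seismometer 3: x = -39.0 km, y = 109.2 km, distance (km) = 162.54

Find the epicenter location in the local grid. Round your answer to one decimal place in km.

Circle about each station: (x + 71.7)² + (y − 50.8)² = 134.19²; (x + 50.8)² + (y − 12.0)² = 93.92²; (x + 39.0)² + (y − 109.2)² = 162.54².
Subtracting the Seismometer 1 equation from the Seismometer 2 and Seismometer 3 equations removes the quadratic terms:
41.8 x − 77.6 y = 4189.10
65.4 x + 116.8 y = -2688.19
Solving the 2×2 system: x ≈ 28.2, y ≈ -38.8 km.

(28.2, -38.8)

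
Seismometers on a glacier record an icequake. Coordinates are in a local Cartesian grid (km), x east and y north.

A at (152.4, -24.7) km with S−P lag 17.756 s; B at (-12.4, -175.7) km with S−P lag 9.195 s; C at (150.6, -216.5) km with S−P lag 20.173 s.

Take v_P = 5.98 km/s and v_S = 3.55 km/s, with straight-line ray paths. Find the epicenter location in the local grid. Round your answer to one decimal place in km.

Distance from S−P lag: d = Δt · v_P v_S / (v_P − v_S) = Δt · (5.98·3.55)/(5.98−3.55) ≈ 8.7362·Δt.
So d_A = 155.12, d_B = 80.33, d_C = 176.24 km.
Circle about each station: (x − 152.4)² + (y + 24.7)² = 155.12²; (x + 12.4)² + (y + 175.7)² = 80.33²; (x − 150.6)² + (y + 216.5)² = 176.24².
Subtracting the A equation from the B and C equations removes the quadratic terms:
-329.6 x − 302.0 y = 24797.71
-3.6 x − 383.6 y = 38718.44
Solving the 2×2 system: x ≈ 17.4, y ≈ -101.1 km.
Check against A (with the unrounded x, y): √((x − 152.4)²+(y + 24.7)²) = 155.12 ≈ 155.12 km. ✓

x ≈ 17.4 km, y ≈ -101.1 km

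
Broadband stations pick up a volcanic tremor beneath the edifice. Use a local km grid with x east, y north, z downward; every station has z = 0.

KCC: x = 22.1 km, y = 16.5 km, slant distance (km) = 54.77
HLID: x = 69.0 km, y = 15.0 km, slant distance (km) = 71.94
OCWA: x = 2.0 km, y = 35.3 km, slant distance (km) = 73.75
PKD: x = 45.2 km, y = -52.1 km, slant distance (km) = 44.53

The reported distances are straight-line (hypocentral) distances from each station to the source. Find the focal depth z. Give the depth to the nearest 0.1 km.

Each station gives a sphere (x−x_i)² + (y−y_i)² + z² = d_i² (stations at z=0).
Subtracting the KCC sphere from HLID and OCWA: z² cancels, leaving linear equations in x and y:
93.8 x − 3.0 y = 2049.73
-40.2 x + 37.6 y = -1949.88
Solving: x ≈ 20.908, y ≈ -29.504 km (keep extra digits for the depth step; rounded: 20.9, -29.5).
Then from the KCC sphere: z² = 54.77² − (x − 22.1)² − (y − 16.5)² with x = 20.908, y = -29.504, so z ≈ 29.698 ≈ 29.7 km.

depth ≈ 29.7 km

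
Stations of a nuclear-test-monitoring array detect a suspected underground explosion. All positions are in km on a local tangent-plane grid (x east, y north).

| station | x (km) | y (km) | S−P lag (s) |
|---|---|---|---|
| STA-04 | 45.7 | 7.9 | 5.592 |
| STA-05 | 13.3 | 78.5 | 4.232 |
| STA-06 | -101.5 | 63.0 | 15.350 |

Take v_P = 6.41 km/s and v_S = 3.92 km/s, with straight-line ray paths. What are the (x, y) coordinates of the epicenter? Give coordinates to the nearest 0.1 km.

Distance from S−P lag: d = Δt · v_P v_S / (v_P − v_S) = Δt · (6.41·3.92)/(6.41−3.92) ≈ 10.0912·Δt.
So d_STA-04 = 56.43, d_STA-05 = 42.71, d_STA-06 = 154.90 km.
Circle about each station: (x − 45.7)² + (y − 7.9)² = 56.43²; (x − 13.3)² + (y − 78.5)² = 42.71²; (x + 101.5)² + (y − 63.0)² = 154.90².
Subtracting the STA-04 equation from the STA-05 and STA-06 equations removes the quadratic terms:
-64.8 x + 141.2 y = 5548.44
-294.4 x + 110.2 y = -8689.32
Solving the 2×2 system: x ≈ 53.4, y ≈ 63.8 km.

x ≈ 53.4 km, y ≈ 63.8 km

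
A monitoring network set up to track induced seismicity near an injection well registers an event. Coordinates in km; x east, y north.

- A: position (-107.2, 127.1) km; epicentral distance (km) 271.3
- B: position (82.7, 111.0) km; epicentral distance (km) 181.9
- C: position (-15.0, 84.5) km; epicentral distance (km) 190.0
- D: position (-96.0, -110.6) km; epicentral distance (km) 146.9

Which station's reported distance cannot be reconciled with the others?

B

Solve using three stations at a time. Using A, C, D (subtract circle equations pairwise → linear system) gives (x, y) ≈ (49.9, -94.0).
Distances from that point to each station vs reported:
  A: calculated 271.3 vs reported 271.3 → residual 0.0 km
  B: calculated 207.6 vs reported 181.9 → residual 25.7 km
  C: calculated 190.0 vs reported 190.0 → residual 0.0 km
  D: calculated 146.9 vs reported 146.9 → residual 0.0 km
A, C, D are mutually consistent (residuals ≈ 0); B is off by 25.7 km.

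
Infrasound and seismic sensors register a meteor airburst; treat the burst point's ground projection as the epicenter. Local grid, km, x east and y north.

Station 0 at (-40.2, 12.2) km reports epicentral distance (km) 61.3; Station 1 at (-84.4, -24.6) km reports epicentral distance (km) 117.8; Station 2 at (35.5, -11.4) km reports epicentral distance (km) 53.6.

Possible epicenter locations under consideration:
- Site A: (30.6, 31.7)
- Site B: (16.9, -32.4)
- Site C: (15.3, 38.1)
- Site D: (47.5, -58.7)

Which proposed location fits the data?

For each candidate, compare |candidate − station| to the reported distance:
Site A: residuals Station 0 12.1, Station 1 10.2, Station 2 10.2 → max 12.1 km
Site B: residuals Station 0 11.2, Station 1 16.2, Station 2 25.5 → max 25.5 km
Site C: residuals Station 0 0.1, Station 1 0.0, Station 2 0.1 → max 0.1 km
Site D: residuals Station 0 51.5, Station 1 18.4, Station 2 4.8 → max 51.5 km
Only Site C has all residuals ≈ 0.

Site C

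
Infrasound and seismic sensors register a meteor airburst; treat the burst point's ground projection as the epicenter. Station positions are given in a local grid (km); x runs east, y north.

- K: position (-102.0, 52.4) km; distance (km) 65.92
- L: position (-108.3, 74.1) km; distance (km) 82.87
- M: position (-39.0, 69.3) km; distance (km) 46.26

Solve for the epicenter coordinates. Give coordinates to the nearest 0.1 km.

x ≈ -42.9 km, y ≈ 23.2 km

Circle about each station: (x + 102.0)² + (y − 52.4)² = 65.92²; (x + 108.3)² + (y − 74.1)² = 82.87²; (x + 39.0)² + (y − 69.3)² = 46.26².
Subtracting the K equation from the L and M equations removes the quadratic terms:
-12.6 x + 43.4 y = 1547.95
126.0 x + 33.8 y = -4620.81
Solving the 2×2 system: x ≈ -42.9, y ≈ 23.2 km.
Check against K (with the unrounded x, y): √((x + 102.0)²+(y − 52.4)²) = 65.91 ≈ 65.92 km. ✓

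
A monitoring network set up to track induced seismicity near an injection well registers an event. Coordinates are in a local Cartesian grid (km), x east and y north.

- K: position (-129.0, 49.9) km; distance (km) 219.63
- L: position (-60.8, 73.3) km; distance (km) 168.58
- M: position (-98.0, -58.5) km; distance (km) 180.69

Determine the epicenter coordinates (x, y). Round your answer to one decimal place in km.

Circle about each station: (x + 129.0)² + (y − 49.9)² = 219.63²; (x + 60.8)² + (y − 73.3)² = 168.58²; (x + 98.0)² + (y + 58.5)² = 180.69².
Subtracting pairs of circle equations eliminates x²+y² and gives linear equations (the radical axes):
136.4 x + 46.8 y = 9756.64
62.0 x − 216.8 y = 9483.70
Solving the 2×2 system: x ≈ 78.8, y ≈ -21.2 km.

x ≈ 78.8 km, y ≈ -21.2 km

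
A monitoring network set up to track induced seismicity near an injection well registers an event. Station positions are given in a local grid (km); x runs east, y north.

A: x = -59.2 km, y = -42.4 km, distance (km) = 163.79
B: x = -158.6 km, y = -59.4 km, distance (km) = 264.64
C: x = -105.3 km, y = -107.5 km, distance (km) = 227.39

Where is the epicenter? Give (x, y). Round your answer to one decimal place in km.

Circle about each station: (x + 59.2)² + (y + 42.4)² = 163.79²; (x + 158.6)² + (y + 59.4)² = 264.64²; (x + 105.3)² + (y + 107.5)² = 227.39².
Subtracting the A equation from the B and C equations removes the quadratic terms:
-198.8 x − 34.0 y = -19827.25
-92.2 x − 130.2 y = -7537.11
Solving the 2×2 system: x ≈ 102.2, y ≈ -14.5 km.

(102.2, -14.5)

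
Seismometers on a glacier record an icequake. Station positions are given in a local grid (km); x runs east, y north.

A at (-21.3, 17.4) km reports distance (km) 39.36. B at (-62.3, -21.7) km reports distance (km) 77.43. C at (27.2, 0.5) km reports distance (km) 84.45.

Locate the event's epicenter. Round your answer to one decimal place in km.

Circle about each station: (x + 21.3)² + (y − 17.4)² = 39.36²; (x + 62.3)² + (y + 21.7)² = 77.43²; (x − 27.2)² + (y − 0.5)² = 84.45².
Subtracting the A equation from the B and C equations removes the quadratic terms:
-82.0 x − 78.2 y = -850.47
97.0 x − 33.8 y = -5598.95
Solving the 2×2 system: x ≈ -39.5, y ≈ 52.3 km.

-39.5 km east, 52.3 km north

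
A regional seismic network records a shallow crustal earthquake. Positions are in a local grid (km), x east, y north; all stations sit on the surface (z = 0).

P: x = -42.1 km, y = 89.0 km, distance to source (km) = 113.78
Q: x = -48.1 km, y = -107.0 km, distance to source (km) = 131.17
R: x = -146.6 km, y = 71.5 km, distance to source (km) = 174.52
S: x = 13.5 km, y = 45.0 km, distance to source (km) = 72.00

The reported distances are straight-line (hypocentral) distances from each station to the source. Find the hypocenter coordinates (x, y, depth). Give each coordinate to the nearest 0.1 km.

x ≈ 2.8 km, y ≈ 0.4 km, depth ≈ 55.5 km

Each station gives a sphere (x−x_i)² + (y−y_i)² + z² = d_i² (stations at z=0).
Subtracting the P sphere from Q and R: z² cancels, leaving linear equations in x and y:
-12.0 x − 392.0 y = -190.48
-209.0 x − 35.0 y = -600.94
Solving: x ≈ 2.808, y ≈ 0.400 km (keep extra digits for the depth step; rounded: 2.8, 0.4).
Then from the P sphere: z² = 113.78² − (x + 42.1)² − (y − 89.0)² with x = 2.808, y = 0.400, so z ≈ 55.491 ≈ 55.5 km.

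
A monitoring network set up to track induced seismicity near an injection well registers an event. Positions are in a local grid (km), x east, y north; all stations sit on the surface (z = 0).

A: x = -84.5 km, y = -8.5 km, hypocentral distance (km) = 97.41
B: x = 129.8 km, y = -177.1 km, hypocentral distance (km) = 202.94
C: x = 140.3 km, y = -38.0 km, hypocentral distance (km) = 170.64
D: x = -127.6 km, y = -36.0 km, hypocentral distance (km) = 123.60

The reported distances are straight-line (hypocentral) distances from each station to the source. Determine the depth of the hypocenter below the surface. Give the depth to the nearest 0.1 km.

57.8 km

Each station gives a sphere (x−x_i)² + (y−y_i)² + z² = d_i² (stations at z=0).
Subtracting the A sphere from B and C: z² cancels, leaving linear equations in x and y:
428.6 x − 337.2 y = 9304.01
449.6 x − 59.0 y = -5713.71
Solving: x ≈ -19.598, y ≈ -52.502 km (keep extra digits for the depth step; rounded: -19.6, -52.5).
Then from the A sphere: z² = 97.41² − (x + 84.5)² − (y + 8.5)² with x = -19.598, y = -52.502, so z ≈ 57.795 ≈ 57.8 km.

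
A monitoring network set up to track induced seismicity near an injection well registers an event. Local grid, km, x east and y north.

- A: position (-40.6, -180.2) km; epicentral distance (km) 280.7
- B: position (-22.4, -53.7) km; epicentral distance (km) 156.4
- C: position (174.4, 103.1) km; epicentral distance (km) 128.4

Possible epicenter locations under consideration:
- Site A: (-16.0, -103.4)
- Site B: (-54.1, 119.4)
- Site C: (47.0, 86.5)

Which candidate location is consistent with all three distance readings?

Site C

For each candidate, compare |candidate − station| to the reported distance:
Site A: residuals A 200.1, B 106.3, C 152.5 → max 200.1 km
Site B: residuals A 19.2, B 19.6, C 100.7 → max 100.7 km
Site C: residuals A 0.0, B 0.0, C 0.1 → max 0.1 km
Only Site C has all residuals ≈ 0.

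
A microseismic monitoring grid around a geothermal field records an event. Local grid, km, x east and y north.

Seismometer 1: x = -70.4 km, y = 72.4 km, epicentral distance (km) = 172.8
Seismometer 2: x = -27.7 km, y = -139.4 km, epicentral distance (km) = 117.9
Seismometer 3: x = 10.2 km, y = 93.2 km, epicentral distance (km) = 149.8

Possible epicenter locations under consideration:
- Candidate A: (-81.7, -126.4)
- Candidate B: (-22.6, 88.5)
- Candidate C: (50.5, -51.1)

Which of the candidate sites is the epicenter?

Candidate C

For each candidate, compare |candidate − station| to the reported distance:
Candidate A: residuals Seismometer 1 26.3, Seismometer 2 62.4, Seismometer 3 88.3 → max 88.3 km
Candidate B: residuals Seismometer 1 122.4, Seismometer 2 110.1, Seismometer 3 116.7 → max 122.4 km
Candidate C: residuals Seismometer 1 0.0, Seismometer 2 0.0, Seismometer 3 0.0 → max 0.0 km
Only Candidate C has all residuals ≈ 0.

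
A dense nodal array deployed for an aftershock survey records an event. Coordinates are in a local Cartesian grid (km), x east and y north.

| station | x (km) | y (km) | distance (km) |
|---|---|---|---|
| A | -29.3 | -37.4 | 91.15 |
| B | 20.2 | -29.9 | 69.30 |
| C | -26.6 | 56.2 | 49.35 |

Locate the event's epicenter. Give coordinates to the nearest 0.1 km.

x ≈ 19.8 km, y ≈ 39.4 km

Circle about each station: (x + 29.3)² + (y + 37.4)² = 91.15²; (x − 20.2)² + (y + 29.9)² = 69.30²; (x + 26.6)² + (y − 56.2)² = 49.35².
Subtracting pairs of circle equations eliminates x²+y² and gives linear equations (the radical axes):
99.0 x + 15.0 y = 2550.63
5.4 x + 187.2 y = 7481.65
Solving the 2×2 system: x ≈ 19.8, y ≈ 39.4 km.
Check against A (with the unrounded x, y): √((x + 29.3)²+(y + 37.4)²) = 91.15 ≈ 91.15 km. ✓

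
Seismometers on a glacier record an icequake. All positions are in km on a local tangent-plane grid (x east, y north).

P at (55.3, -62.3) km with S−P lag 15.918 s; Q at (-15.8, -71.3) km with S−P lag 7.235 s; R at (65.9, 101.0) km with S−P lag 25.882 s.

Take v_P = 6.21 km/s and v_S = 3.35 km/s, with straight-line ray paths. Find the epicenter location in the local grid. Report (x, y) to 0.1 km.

(-58.4, -40.4)

Distance from S−P lag: d = Δt · v_P v_S / (v_P − v_S) = Δt · (6.21·3.35)/(6.21−3.35) ≈ 7.2740·Δt.
So d_P = 115.79, d_Q = 52.63, d_R = 188.26 km.
Circle about each station: (x − 55.3)² + (y + 62.3)² = 115.79²; (x + 15.8)² + (y + 71.3)² = 52.63²; (x − 65.9)² + (y − 101.0)² = 188.26².
Subtracting pairs of circle equations eliminates x²+y² and gives linear equations (the radical axes):
-142.2 x − 18.0 y = 9031.36
21.2 x + 326.6 y = -14430.07
Solving the 2×2 system: x ≈ -58.4, y ≈ -40.4 km.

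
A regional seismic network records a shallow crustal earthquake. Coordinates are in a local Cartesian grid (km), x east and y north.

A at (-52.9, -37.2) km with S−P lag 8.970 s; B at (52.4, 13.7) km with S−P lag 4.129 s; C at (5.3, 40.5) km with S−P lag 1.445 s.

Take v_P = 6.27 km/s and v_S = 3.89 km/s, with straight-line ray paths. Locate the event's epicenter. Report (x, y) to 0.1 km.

Distance from S−P lag: d = Δt · v_P v_S / (v_P − v_S) = Δt · (6.27·3.89)/(6.27−3.89) ≈ 10.2480·Δt.
So d_A = 91.92, d_B = 42.31, d_C = 14.81 km.
Circle about each station: (x + 52.9)² + (y + 37.2)² = 91.92²; (x − 52.4)² + (y − 13.7)² = 42.31²; (x − 5.3)² + (y − 40.5)² = 14.81².
Subtracting pairs of circle equations eliminates x²+y² and gives linear equations (the radical axes):
210.6 x + 101.8 y = 5410.35
116.4 x + 155.4 y = 5716.04
Solving the 2×2 system: x ≈ 12.4, y ≈ 27.5 km.

12.4 km east, 27.5 km north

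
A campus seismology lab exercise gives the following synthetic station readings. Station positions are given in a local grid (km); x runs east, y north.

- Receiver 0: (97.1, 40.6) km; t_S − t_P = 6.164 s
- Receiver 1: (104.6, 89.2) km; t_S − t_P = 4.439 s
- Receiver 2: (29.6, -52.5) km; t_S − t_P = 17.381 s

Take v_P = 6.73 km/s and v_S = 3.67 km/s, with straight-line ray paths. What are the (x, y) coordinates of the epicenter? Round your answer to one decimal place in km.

Distance from S−P lag: d = Δt · v_P v_S / (v_P − v_S) = Δt · (6.73·3.67)/(6.73−3.67) ≈ 8.0716·Δt.
So d_Receiver 0 = 49.75, d_Receiver 1 = 35.83, d_Receiver 2 = 140.29 km.
Circle about each station: (x − 97.1)² + (y − 40.6)² = 49.75²; (x − 104.6)² + (y − 89.2)² = 35.83²; (x − 29.6)² + (y + 52.5)² = 140.29².
Subtracting pairs of circle equations eliminates x²+y² and gives linear equations (the radical axes):
15.0 x + 97.2 y = 9012.30
-135.0 x − 186.2 y = -24650.58
Solving the 2×2 system: x ≈ 69.5, y ≈ 82.0 km.
Check against Receiver 0 (with the unrounded x, y): √((x − 97.1)²+(y − 40.6)²) = 49.75 ≈ 49.75 km. ✓

(69.5, 82.0)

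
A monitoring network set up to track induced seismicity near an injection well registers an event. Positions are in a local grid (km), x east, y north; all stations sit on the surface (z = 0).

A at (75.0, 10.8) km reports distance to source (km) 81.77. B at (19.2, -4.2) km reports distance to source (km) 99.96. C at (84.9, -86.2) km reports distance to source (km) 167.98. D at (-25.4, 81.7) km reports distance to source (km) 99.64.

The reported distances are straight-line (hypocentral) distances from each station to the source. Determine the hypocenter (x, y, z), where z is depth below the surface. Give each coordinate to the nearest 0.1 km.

x ≈ 58.5 km, y ≈ 71.1 km, depth ≈ 52.7 km

Each station gives a sphere (x−x_i)² + (y−y_i)² + z² = d_i² (stations at z=0).
Subtracting the A sphere from B and C: z² cancels, leaving linear equations in x and y:
-111.6 x − 30.0 y = -8661.03
19.8 x − 194.0 y = -12634.14
Solving: x ≈ 58.496, y ≈ 71.095 km (keep extra digits for the depth step; rounded: 58.5, 71.1).
Then from the A sphere: z² = 81.77² − (x − 75.0)² − (y − 10.8)² with x = 58.496, y = 71.095, so z ≈ 52.711 ≈ 52.7 km.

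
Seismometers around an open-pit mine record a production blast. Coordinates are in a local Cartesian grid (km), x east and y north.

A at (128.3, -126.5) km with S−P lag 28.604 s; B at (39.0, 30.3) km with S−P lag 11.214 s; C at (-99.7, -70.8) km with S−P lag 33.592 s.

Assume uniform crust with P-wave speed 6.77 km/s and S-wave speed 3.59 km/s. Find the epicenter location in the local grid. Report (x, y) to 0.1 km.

Distance from S−P lag: d = Δt · v_P v_S / (v_P − v_S) = Δt · (6.77·3.59)/(6.77−3.59) ≈ 7.6429·Δt.
So d_A = 218.62, d_B = 85.71, d_C = 256.74 km.
Circle about each station: (x − 128.3)² + (y + 126.5)² = 218.62²; (x − 39.0)² + (y − 30.3)² = 85.71²; (x + 99.7)² + (y + 70.8)² = 256.74².
Subtracting pairs of circle equations eliminates x²+y² and gives linear equations (the radical axes):
-178.6 x + 313.6 y = 10424.45
-456.0 x + 111.4 y = -35631.13
Solving the 2×2 system: x ≈ 100.2, y ≈ 90.3 km.

100.2 km east, 90.3 km north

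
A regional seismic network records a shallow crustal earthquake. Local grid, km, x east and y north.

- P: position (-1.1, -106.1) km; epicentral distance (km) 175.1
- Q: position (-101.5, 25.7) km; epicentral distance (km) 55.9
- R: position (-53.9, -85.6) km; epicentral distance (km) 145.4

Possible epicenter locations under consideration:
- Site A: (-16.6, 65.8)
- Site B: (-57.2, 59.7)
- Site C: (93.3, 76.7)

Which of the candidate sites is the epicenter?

Site B

For each candidate, compare |candidate − station| to the reported distance:
Site A: residuals P 2.5, Q 38.0, R 10.5 → max 38.0 km
Site B: residuals P 0.1, Q 0.1, R 0.1 → max 0.1 km
Site C: residuals P 30.6, Q 145.5, R 73.7 → max 145.5 km
Only Site B has all residuals ≈ 0.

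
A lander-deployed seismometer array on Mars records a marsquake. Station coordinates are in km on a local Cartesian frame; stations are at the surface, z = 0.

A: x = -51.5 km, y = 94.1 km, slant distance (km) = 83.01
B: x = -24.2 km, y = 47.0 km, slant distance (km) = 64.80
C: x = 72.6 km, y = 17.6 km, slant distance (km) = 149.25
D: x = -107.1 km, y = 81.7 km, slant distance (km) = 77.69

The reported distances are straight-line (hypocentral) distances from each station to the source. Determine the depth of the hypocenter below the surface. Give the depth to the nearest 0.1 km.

Each station gives a sphere (x−x_i)² + (y−y_i)² + z² = d_i² (stations at z=0).
Subtracting the A sphere from B and C: z² cancels, leaving linear equations in x and y:
54.6 x − 94.2 y = -6020.80
248.2 x − 153.0 y = -21311.44
Solving: x ≈ -72.295, y ≈ 22.011 km (keep extra digits for the depth step; rounded: -72.3, 22.0).
Then from the A sphere: z² = 83.01² − (x + 51.5)² − (y − 94.1)² with x = -72.295, y = 22.011, so z ≈ 35.516 ≈ 35.5 km.

z ≈ 35.5 km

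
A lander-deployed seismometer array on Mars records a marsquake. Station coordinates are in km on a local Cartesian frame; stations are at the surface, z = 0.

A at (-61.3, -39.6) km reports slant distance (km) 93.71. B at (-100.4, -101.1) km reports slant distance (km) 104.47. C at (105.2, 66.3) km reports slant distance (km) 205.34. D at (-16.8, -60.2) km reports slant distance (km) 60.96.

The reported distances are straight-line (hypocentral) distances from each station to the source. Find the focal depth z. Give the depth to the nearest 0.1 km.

44.1 km

Each station gives a sphere (x−x_i)² + (y−y_i)² + z² = d_i² (stations at z=0).
Subtracting the A sphere from B and C: z² cancels, leaving linear equations in x and y:
-78.2 x − 123.0 y = 12843.10
333.0 x + 211.8 y = -23246.07
Solving: x ≈ -5.702, y ≈ -100.791 km (keep extra digits for the depth step; rounded: -5.7, -100.8).
Then from the A sphere: z² = 93.71² − (x + 61.3)² − (y + 39.6)² with x = -5.702, y = -100.791, so z ≈ 44.114 ≈ 44.1 km.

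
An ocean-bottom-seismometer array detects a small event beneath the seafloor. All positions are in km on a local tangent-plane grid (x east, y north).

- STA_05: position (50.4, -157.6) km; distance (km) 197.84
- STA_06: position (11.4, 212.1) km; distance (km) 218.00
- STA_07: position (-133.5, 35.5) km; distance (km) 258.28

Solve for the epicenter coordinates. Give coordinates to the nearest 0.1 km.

Circle about each station: (x − 50.4)² + (y + 157.6)² = 197.84²; (x − 11.4)² + (y − 212.1)² = 218.00²; (x + 133.5)² + (y − 35.5)² = 258.28².
Subtracting the STA_05 equation from the STA_06 and STA_07 equations removes the quadratic terms:
-78.0 x + 739.4 y = 9355.12
-367.8 x + 386.2 y = -35863.31
Solving the 2×2 system: x ≈ 124.6, y ≈ 25.8 km.

x ≈ 124.6 km, y ≈ 25.8 km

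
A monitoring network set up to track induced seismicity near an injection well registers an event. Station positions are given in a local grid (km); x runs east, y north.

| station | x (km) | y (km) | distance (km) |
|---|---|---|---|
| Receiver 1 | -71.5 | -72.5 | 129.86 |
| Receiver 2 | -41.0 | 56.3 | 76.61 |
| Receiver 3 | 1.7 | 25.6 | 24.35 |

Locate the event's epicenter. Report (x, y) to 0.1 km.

Circle about each station: (x + 71.5)² + (y + 72.5)² = 129.86²; (x + 41.0)² + (y − 56.3)² = 76.61²; (x − 1.7)² + (y − 25.6)² = 24.35².
Subtracting the Receiver 1 equation from the Receiver 2 and Receiver 3 equations removes the quadratic terms:
61.0 x + 257.6 y = 5476.72
146.4 x + 196.2 y = 6560.45
Solving the 2×2 system: x ≈ 23.9, y ≈ 15.6 km.

(23.9, 15.6)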